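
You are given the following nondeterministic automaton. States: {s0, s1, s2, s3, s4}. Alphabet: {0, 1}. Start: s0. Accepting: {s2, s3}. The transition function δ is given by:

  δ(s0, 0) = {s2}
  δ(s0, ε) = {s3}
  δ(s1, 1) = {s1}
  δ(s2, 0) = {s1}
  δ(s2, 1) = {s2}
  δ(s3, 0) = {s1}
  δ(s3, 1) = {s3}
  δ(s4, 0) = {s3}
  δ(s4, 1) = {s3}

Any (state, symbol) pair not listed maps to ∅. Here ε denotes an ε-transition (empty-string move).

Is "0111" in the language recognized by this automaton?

Yes

Start: ε-closure({s0}) = {s0, s3}.
Read '0': s0→{s2}, s3→{s1}; now {s1, s2}.
Read '1': s1→{s1}, s2→{s2}; now {s1, s2}.
Read '1': s1→{s1}, s2→{s2}; now {s1, s2}.
Read '1': s1→{s1}, s2→{s2}; now {s1, s2}.
The final set {s1, s2} contains the accepting state s2.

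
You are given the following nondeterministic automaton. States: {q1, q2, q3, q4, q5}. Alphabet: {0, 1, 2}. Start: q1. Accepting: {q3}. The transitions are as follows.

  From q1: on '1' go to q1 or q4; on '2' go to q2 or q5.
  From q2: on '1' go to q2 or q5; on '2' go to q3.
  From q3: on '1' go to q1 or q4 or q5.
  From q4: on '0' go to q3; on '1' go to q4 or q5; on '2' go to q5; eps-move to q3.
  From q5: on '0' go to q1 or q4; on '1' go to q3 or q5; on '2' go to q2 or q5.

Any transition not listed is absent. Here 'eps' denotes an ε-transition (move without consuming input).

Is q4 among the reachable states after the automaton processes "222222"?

No

Start in {q1}.
Read '2': {q1} → {q2, q5}.
Read '2': {q2, q5} → {q2, q3, q5}.
Read '2': {q2, q3, q5} → {q2, q3, q5}.
Read '2': {q2, q3, q5} → {q2, q3, q5}.
Read '2': {q2, q3, q5} → {q2, q3, q5}.
Read '2': {q2, q3, q5} → {q2, q3, q5}.
State q4 is not in {q2, q3, q5}.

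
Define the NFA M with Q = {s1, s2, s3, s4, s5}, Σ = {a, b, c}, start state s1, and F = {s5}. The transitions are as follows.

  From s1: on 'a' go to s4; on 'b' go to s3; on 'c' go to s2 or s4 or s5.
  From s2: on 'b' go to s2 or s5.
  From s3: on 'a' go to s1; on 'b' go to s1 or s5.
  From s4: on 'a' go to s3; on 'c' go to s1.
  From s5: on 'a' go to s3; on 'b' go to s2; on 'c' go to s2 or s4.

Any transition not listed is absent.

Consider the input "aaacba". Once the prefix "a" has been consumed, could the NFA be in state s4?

Yes

Start in {s1}.
Read 'a': s1→{s4}; now {s4}.
State s4 is in {s4}.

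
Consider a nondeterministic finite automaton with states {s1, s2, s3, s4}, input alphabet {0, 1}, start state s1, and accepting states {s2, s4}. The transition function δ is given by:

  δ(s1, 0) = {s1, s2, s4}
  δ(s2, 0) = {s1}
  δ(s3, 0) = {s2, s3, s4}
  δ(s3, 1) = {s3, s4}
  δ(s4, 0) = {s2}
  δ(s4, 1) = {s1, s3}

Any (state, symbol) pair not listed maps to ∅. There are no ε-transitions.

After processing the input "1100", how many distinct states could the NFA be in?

0

Start in {s1}.
Read '1': s1→∅; now ∅.
The set is empty and remains empty for the remaining 3 symbols.
That set has 0 states.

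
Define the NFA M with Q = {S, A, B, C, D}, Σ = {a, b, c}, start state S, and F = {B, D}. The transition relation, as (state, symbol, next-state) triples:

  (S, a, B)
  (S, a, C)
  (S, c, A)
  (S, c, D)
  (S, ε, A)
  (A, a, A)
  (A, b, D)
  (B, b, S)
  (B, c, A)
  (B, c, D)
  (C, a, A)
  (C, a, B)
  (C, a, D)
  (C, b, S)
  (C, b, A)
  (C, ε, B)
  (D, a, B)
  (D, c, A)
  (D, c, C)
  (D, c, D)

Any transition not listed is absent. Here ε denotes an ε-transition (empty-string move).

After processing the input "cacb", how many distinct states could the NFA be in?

1

Start: ε-closure({S}) = {S, A}.
Read 'c': {S, A} → {A, D}.
Read 'a': {A, D} → {A, B}.
Read 'c': {A, B} → {A, D}.
Read 'b': {A, D} → {D}.
That set has 1 state.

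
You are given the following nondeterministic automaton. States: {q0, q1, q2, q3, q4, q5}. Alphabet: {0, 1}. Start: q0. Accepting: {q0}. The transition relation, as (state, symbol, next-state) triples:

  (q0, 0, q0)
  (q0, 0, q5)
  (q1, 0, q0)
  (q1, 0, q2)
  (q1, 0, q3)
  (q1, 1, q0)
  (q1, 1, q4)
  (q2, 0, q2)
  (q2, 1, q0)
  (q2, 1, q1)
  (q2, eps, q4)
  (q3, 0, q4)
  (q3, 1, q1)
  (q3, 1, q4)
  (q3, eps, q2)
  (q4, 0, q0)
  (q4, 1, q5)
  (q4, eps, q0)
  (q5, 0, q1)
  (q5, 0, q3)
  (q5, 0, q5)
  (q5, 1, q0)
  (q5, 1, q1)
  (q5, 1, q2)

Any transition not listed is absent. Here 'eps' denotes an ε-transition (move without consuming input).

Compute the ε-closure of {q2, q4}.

{q0, q2, q4}

Begin with {q2, q4}.
ε-move q4 → q0; add q0.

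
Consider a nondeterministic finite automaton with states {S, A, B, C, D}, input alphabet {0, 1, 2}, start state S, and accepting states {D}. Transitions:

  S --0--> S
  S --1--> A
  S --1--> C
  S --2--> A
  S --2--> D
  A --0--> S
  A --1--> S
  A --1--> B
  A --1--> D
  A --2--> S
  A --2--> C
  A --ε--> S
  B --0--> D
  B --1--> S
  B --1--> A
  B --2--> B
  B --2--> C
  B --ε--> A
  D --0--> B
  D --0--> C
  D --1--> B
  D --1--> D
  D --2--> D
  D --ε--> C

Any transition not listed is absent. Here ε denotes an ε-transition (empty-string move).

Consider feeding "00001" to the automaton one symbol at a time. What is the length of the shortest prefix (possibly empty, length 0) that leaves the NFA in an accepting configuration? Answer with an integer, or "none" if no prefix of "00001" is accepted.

Start in {S}.
Read '0': S→{S}; now {S}.
Read '0': S→{S}; now {S}.
Read '0': S→{S}; now {S}.
Read '0': S→{S}; now {S}.
Read '1': S→{A, C}; union {A, C}; ε-closure = {S, A, C}.
No reachable set along the way intersects F.

none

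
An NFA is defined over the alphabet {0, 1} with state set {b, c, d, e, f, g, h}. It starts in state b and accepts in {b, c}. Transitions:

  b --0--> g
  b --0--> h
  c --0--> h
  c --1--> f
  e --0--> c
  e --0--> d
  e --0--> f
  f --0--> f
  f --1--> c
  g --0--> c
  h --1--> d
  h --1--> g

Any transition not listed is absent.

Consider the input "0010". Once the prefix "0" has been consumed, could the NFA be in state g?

Start in {b}.
Read '0': {b} → {g, h}.
State g is in {g, h}.

Yes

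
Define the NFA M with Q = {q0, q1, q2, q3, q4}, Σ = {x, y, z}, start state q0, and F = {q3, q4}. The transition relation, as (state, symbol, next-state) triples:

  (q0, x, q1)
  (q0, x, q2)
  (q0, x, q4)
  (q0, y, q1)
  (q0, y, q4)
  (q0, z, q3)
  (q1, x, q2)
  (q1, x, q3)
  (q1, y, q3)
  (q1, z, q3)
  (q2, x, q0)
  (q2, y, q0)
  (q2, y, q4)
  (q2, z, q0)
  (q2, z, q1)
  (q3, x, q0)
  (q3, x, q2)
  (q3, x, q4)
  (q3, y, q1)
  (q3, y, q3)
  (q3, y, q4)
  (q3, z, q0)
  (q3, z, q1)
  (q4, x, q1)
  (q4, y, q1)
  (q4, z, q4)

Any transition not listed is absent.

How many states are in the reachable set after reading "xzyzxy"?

4

Start in {q0}.
Read 'x': q0→{q1, q2, q4}; now {q1, q2, q4}.
Read 'z': q1→{q3}, q2→{q0, q1}, q4→{q4}; now {q0, q1, q3, q4}.
Read 'y': q0→{q1, q4}, q1→{q3}, q3→{q1, q3, q4}, q4→{q1}; now {q1, q3, q4}.
Read 'z': q1→{q3}, q3→{q0, q1}, q4→{q4}; now {q0, q1, q3, q4}.
Read 'x': q0→{q1, q2, q4}, q1→{q2, q3}, q3→{q0, q2, q4}, q4→{q1}; now {q0, q1, q2, q3, q4}.
Read 'y': q0→{q1, q4}, q1→{q3}, q2→{q0, q4}, q3→{q1, q3, q4}, q4→{q1}; now {q0, q1, q3, q4}.
That set has 4 states.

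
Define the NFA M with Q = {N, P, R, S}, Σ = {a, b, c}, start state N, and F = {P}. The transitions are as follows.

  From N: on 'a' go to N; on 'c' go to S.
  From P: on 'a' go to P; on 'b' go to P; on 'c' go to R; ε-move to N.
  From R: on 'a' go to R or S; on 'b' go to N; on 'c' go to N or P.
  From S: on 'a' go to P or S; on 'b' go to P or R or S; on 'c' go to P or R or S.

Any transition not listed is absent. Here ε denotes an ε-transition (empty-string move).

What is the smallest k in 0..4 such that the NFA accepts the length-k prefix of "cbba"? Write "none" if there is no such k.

Start in {N}.
Read 'c': N→{S}; now {S}.
Read 'b': S→{P, R, S}; union {P, R, S}; ε-closure = {N, P, R, S}.
None of the earlier sets intersect F, but {N, P, R, S} does.

2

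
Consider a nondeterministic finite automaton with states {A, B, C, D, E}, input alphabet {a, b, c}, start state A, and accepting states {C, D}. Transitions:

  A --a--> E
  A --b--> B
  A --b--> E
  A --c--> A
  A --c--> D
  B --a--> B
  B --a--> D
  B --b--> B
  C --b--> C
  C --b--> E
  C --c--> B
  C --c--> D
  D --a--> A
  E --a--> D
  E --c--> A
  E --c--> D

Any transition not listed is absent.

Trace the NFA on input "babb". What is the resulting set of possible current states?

{B}

Start in {A}.
Read 'b': A→{B, E}; now {B, E}.
Read 'a': B→{B, D}, E→{D}; now {B, D}.
Read 'b': B→{B}, D→∅; now {B}.
Read 'b': B→{B}; now {B}.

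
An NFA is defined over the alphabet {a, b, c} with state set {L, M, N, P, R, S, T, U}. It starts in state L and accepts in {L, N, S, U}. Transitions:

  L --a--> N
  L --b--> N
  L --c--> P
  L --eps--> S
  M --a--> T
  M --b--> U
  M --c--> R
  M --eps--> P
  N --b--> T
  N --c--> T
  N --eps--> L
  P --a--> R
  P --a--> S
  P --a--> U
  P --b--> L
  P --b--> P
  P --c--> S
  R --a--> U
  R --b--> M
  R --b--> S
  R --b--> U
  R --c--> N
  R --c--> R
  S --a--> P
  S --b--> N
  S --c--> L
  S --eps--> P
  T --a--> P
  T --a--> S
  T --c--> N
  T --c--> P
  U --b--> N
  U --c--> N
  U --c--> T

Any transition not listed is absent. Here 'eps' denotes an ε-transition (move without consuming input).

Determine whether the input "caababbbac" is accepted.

Yes

Start: ε-closure({L}) = {L, P, S}.
Read 'c': L→{P}, P→{S}, S→{L}; now {L, P, S}.
Read 'a': L→{N}, P→{R, S, U}, S→{P}; union {N, P, R, S, U}; ε-closure = {L, N, P, R, S, U}.
Read 'a': L→{N}, N→∅, P→{R, S, U}, R→{U}, S→{P}, U→∅; union {N, P, R, S, U}; ε-closure = {L, N, P, R, S, U}.
Read 'b': L→{N}, N→{T}, P→{L, P}, R→{M, S, U}, S→{N}, U→{N}; now {L, M, N, P, S, T, U}.
Read 'a': L→{N}, M→{T}, N→∅, P→{R, S, U}, S→{P}, T→{P, S}, U→∅; union {N, P, R, S, T, U}; ε-closure = {L, N, P, R, S, T, U}.
Read 'b': L→{N}, N→{T}, P→{L, P}, R→{M, S, U}, S→{N}, T→∅, U→{N}; now {L, M, N, P, S, T, U}.
Read 'b': L→{N}, M→{U}, N→{T}, P→{L, P}, S→{N}, T→∅, U→{N}; union {L, N, P, T, U}; ε-closure = {L, N, P, S, T, U}.
Read 'b': L→{N}, N→{T}, P→{L, P}, S→{N}, T→∅, U→{N}; union {L, N, P, T}; ε-closure = {L, N, P, S, T}.
Read 'a': L→{N}, N→∅, P→{R, S, U}, S→{P}, T→{P, S}; union {N, P, R, S, U}; ε-closure = {L, N, P, R, S, U}.
Read 'c': L→{P}, N→{T}, P→{S}, R→{N, R}, S→{L}, U→{N, T}; now {L, N, P, R, S, T}.
The final set {L, N, P, R, S, T} contains the accepting states L, N, S.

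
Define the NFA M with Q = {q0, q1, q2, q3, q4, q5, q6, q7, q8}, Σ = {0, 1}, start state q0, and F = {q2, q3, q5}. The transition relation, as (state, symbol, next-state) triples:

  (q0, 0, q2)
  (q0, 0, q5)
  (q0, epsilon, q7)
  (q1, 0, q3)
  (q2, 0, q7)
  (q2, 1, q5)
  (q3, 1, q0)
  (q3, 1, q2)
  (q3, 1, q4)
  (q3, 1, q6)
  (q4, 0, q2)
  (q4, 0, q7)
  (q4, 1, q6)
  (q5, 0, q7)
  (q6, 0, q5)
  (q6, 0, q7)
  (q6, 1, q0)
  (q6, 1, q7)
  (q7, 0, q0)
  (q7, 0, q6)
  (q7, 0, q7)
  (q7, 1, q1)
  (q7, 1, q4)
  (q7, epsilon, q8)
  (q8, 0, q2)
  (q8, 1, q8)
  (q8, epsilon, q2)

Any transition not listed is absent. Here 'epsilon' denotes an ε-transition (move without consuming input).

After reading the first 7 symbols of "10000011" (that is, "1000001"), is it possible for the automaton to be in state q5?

Yes

Start: ε-closure({q0}) = {q0, q2, q7, q8}.
Read '1': {q0, q2, q7, q8} → {q1, q2, q4, q5, q8}.
Read '0': {q1, q2, q4, q5, q8} → {q2, q3, q7, q8}.
Read '0': {q2, q3, q7, q8} → {q0, q2, q6, q7, q8}.
Read '0': {q0, q2, q6, q7, q8} → {q0, q2, q5, q6, q7, q8}.
Read '0': {q0, q2, q5, q6, q7, q8} → {q0, q2, q5, q6, q7, q8}.
Read '0': {q0, q2, q5, q6, q7, q8} → {q0, q2, q5, q6, q7, q8}.
Read '1': {q0, q2, q5, q6, q7, q8} → {q0, q1, q2, q4, q5, q7, q8}.
State q5 is in {q0, q1, q2, q4, q5, q7, q8}.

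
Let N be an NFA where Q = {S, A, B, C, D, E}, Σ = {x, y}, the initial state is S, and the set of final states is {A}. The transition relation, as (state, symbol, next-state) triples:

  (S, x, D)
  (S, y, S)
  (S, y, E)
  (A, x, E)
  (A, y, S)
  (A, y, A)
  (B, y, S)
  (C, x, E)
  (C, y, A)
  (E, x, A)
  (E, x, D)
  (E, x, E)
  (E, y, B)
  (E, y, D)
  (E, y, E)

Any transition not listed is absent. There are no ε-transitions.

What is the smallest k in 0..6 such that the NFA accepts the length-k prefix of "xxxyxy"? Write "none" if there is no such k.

none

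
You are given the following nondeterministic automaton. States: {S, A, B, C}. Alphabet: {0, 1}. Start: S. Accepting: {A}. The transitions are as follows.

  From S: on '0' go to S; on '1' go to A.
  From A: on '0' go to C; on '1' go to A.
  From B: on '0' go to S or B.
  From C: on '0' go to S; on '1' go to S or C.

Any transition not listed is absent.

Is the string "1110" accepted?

No

Start in {S}.
Read '1': S→{A}; now {A}.
Read '1': A→{A}; now {A}.
Read '1': A→{A}; now {A}.
Read '0': A→{C}; now {C}.
The final set {C} contains no accepting state.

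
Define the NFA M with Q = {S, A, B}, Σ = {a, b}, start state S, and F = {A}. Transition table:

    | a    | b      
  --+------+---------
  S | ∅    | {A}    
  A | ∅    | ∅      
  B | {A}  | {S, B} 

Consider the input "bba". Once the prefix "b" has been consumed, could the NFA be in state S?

No

Start in {S}.
Read 'b': {S} → {A}.
State S is not in {A}.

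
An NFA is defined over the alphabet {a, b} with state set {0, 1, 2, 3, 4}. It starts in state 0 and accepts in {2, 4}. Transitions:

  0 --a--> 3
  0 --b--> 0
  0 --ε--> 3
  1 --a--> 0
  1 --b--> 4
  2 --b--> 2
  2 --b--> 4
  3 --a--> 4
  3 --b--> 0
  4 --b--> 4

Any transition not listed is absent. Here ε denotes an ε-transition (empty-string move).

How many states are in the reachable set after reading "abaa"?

1

Start: ε-closure({0}) = {0, 3}.
Read 'a': 0→{3}, 3→{4}; now {3, 4}.
Read 'b': 3→{0}, 4→{4}; union {0, 4}; ε-closure = {0, 3, 4}.
Read 'a': 0→{3}, 3→{4}, 4→∅; now {3, 4}.
Read 'a': 3→{4}, 4→∅; now {4}.
That set has 1 state.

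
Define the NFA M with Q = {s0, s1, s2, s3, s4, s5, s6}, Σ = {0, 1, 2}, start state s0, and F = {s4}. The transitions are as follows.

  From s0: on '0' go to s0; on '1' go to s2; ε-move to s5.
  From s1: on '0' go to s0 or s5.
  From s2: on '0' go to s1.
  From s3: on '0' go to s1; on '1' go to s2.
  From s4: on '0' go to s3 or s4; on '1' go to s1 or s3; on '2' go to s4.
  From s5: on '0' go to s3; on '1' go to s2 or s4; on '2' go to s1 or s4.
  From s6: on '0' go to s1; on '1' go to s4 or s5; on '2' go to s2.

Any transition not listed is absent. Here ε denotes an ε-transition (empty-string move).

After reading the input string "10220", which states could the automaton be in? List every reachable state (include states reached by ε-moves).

Start: ε-closure({s0}) = {s0, s5}.
Read '1': {s0, s5} → {s2, s4}.
Read '0': {s2, s4} → {s1, s3, s4}.
Read '2': {s1, s3, s4} → {s4}.
Read '2': {s4} → {s4}.
Read '0': {s4} → {s3, s4}.

{s3, s4}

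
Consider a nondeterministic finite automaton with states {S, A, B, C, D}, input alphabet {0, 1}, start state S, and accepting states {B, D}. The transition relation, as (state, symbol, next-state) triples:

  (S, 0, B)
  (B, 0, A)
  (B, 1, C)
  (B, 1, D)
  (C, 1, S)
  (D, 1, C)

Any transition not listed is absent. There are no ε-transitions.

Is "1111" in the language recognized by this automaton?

Start in {S}.
Read '1': S→∅; now ∅.
The set is empty and remains empty for the remaining 3 symbols.
The final set ∅ contains no accepting state.

No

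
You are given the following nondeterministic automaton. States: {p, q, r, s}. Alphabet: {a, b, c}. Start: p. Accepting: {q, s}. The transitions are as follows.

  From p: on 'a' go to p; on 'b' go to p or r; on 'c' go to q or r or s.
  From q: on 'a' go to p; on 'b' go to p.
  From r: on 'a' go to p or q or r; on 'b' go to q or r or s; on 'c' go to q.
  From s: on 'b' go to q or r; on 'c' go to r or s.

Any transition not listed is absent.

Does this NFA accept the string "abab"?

Yes

Start in {p}.
Read 'a': p→{p}; now {p}.
Read 'b': p→{p, r}; now {p, r}.
Read 'a': p→{p}, r→{p, q, r}; now {p, q, r}.
Read 'b': p→{p, r}, q→{p}, r→{q, r, s}; now {p, q, r, s}.
The final set {p, q, r, s} contains the accepting states q, s.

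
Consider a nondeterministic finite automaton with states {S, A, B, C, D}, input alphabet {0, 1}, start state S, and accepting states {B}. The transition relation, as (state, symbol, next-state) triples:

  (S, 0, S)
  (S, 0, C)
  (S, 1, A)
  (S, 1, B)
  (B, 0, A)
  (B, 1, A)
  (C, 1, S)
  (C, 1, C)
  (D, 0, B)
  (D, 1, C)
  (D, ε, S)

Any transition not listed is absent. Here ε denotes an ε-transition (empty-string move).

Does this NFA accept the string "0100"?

Start in {S}.
Read '0': S→{S, C}; now {S, C}.
Read '1': S→{A, B}, C→{S, C}; now {S, A, B, C}.
Read '0': S→{S, C}, A→∅, B→{A}, C→∅; now {S, A, C}.
Read '0': S→{S, C}, A→∅, C→∅; now {S, C}.
The final set {S, C} contains no accepting state.

No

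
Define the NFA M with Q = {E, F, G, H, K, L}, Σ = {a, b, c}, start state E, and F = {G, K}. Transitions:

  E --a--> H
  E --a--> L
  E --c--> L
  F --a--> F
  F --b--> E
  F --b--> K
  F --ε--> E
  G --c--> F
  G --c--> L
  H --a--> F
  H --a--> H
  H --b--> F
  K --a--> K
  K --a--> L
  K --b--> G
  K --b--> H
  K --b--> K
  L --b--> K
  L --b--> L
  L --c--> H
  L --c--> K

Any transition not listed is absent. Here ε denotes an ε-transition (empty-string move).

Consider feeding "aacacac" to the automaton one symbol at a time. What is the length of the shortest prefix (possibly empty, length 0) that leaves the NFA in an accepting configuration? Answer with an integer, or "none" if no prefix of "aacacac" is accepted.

none

Start in {E}.
Read 'a': E→{H, L}; now {H, L}.
Read 'a': H→{F, H}, L→∅; union {F, H}; ε-closure = {E, F, H}.
Read 'c': E→{L}, F→∅, H→∅; now {L}.
Read 'a': L→∅; now ∅.
The set is empty and remains empty for the remaining 3 symbols.
No reachable set along the way intersects F.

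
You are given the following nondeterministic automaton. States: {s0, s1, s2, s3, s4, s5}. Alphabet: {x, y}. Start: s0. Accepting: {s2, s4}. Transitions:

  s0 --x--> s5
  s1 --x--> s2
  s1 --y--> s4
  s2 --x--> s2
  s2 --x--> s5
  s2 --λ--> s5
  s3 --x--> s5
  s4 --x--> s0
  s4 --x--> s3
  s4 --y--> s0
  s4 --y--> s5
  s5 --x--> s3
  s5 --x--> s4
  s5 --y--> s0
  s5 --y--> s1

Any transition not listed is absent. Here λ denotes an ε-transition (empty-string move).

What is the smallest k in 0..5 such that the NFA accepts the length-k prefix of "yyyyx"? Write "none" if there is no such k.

none

Start in {s0}.
Read 'y': s0→∅; now ∅.
The set is empty and remains empty for the remaining 4 symbols.
No reachable set along the way intersects F.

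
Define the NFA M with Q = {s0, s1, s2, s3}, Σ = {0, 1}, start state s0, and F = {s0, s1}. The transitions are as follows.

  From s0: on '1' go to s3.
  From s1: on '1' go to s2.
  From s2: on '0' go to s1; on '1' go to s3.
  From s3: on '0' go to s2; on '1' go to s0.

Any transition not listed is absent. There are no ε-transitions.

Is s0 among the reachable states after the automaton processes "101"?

Start in {s0}.
Read '1': s0→{s3}; now {s3}.
Read '0': s3→{s2}; now {s2}.
Read '1': s2→{s3}; now {s3}.
State s0 is not in {s3}.

No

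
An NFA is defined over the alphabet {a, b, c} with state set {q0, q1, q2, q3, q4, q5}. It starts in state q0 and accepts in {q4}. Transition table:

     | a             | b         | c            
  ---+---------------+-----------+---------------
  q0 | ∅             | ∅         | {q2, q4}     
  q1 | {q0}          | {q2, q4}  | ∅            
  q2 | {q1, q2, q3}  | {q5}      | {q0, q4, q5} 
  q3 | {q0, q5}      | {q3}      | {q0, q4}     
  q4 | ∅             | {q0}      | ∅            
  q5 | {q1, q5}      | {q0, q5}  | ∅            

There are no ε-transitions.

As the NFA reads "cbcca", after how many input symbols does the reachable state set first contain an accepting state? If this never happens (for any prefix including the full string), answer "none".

Start in {q0}.
Read 'c': {q0} → {q2, q4}.
None of the earlier sets intersect F, but {q2, q4} does.

1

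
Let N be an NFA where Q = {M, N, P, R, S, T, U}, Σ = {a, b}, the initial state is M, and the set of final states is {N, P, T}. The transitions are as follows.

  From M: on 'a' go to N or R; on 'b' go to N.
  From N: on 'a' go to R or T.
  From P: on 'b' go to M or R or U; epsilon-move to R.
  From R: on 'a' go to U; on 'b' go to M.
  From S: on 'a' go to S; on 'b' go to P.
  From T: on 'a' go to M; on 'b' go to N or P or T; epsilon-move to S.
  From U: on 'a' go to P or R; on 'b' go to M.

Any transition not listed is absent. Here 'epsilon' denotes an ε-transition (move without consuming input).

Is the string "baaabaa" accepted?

Start in {M}.
Read 'b': {M} → {N}.
Read 'a': {N} → {R, S, T}.
Read 'a': {R, S, T} → {M, S, U}.
Read 'a': {M, S, U} → {N, P, R, S}.
Read 'b': {N, P, R, S} → {M, P, R, U}.
Read 'a': {M, P, R, U} → {N, P, R, U}.
Read 'a': {N, P, R, U} → {P, R, S, T, U}.
The final set {P, R, S, T, U} contains the accepting states P, T.

Yes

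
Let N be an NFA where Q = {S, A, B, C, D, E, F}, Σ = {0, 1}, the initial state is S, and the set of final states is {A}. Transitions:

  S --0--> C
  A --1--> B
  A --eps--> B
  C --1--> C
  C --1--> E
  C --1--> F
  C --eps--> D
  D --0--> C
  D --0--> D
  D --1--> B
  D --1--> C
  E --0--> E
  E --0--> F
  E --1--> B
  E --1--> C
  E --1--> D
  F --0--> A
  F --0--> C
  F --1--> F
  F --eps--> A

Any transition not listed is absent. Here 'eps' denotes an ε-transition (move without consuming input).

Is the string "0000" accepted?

No

Start in {S}.
Read '0': S→{C}; union {C}; ε-closure = {C, D}.
Read '0': C→∅, D→{C, D}; now {C, D}.
Read '0': C→∅, D→{C, D}; now {C, D}.
Read '0': C→∅, D→{C, D}; now {C, D}.
The final set {C, D} contains no accepting state.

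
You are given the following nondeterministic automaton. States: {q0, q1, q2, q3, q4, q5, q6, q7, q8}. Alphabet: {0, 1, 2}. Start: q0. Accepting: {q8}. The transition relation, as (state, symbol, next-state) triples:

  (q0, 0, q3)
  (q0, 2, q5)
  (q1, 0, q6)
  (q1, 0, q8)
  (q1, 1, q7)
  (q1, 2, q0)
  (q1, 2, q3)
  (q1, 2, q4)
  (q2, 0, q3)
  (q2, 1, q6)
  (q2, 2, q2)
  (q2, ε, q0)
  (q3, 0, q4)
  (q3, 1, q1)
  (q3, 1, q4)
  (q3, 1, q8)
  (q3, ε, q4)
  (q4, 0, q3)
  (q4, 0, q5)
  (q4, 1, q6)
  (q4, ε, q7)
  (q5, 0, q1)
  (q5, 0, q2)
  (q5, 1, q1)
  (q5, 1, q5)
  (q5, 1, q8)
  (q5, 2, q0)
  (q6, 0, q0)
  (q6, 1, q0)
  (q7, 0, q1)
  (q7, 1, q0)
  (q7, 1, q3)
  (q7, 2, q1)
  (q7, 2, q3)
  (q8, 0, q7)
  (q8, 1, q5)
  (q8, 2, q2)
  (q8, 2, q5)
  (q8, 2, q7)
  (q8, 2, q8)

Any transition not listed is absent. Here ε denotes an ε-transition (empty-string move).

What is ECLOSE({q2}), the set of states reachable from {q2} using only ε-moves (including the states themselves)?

{q0, q2}

Begin with {q2}.
ε-move q2 → q0; add q0.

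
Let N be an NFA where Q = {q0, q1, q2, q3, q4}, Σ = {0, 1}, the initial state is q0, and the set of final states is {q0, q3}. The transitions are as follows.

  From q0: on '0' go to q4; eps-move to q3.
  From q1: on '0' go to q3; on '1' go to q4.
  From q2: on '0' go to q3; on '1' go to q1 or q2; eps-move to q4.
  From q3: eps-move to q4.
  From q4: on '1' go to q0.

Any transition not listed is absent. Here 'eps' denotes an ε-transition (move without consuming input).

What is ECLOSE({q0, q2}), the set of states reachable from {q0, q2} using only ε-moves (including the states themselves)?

{q0, q2, q3, q4}

Begin with {q0, q2}.
ε-move q0 → q3; add q3.
ε-move q3 → q4; add q4.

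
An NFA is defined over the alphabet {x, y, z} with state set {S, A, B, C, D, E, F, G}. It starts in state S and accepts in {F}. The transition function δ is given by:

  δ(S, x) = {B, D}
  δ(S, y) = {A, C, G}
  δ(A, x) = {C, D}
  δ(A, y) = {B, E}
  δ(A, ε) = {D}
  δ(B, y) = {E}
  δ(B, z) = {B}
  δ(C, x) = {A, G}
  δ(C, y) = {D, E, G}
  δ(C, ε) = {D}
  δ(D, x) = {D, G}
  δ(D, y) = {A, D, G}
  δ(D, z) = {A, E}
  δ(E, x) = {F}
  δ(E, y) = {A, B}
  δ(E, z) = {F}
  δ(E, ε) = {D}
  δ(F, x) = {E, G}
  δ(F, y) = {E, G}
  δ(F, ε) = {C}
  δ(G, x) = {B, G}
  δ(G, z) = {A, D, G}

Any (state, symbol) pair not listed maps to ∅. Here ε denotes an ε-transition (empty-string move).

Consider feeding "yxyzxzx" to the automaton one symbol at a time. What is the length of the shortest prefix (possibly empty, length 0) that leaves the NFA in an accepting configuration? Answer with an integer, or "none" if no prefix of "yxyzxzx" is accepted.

4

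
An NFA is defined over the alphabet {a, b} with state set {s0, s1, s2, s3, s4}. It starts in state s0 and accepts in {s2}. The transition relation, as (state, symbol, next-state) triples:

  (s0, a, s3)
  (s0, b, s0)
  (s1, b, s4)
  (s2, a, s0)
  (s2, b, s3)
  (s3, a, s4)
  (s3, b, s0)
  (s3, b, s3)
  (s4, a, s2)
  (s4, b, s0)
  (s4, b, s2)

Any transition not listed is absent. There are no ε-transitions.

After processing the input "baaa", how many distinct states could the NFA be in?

Start in {s0}.
Read 'b': {s0} → {s0}.
Read 'a': {s0} → {s3}.
Read 'a': {s3} → {s4}.
Read 'a': {s4} → {s2}.
That set has 1 state.

1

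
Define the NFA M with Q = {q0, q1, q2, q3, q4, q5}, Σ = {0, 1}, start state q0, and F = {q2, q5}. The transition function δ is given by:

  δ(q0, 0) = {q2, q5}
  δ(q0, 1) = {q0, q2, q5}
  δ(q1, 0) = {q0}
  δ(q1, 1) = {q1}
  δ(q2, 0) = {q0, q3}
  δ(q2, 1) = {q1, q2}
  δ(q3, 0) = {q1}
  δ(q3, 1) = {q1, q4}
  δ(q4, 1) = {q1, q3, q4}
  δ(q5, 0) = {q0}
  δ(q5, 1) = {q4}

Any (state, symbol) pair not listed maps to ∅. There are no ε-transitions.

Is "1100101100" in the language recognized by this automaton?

Yes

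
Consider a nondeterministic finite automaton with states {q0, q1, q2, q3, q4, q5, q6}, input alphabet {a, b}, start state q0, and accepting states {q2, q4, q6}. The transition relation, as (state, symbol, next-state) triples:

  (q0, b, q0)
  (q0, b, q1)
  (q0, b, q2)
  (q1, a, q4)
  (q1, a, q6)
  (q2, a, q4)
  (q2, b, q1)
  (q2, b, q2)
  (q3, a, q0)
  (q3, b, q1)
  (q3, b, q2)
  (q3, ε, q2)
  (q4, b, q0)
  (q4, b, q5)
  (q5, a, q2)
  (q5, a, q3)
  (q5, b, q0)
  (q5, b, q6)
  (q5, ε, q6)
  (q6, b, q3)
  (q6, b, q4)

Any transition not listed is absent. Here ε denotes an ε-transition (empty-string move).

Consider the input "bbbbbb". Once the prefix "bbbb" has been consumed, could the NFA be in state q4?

Start in {q0}.
Read 'b': q0→{q0, q1, q2}; now {q0, q1, q2}.
Read 'b': q0→{q0, q1, q2}, q1→∅, q2→{q1, q2}; now {q0, q1, q2}.
Read 'b': q0→{q0, q1, q2}, q1→∅, q2→{q1, q2}; now {q0, q1, q2}.
Read 'b': q0→{q0, q1, q2}, q1→∅, q2→{q1, q2}; now {q0, q1, q2}.
State q4 is not in {q0, q1, q2}.

No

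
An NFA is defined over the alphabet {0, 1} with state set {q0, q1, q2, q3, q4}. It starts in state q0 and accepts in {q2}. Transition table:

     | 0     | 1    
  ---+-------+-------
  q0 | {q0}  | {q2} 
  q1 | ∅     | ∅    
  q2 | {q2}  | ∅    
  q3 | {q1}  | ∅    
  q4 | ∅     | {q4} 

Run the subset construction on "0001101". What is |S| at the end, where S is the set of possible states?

0

Start in {q0}.
Read '0': q0→{q0}; now {q0}.
Read '0': q0→{q0}; now {q0}.
Read '0': q0→{q0}; now {q0}.
Read '1': q0→{q2}; now {q2}.
Read '1': q2→∅; now ∅.
The set is empty and remains empty for the remaining 2 symbols.
That set has 0 states.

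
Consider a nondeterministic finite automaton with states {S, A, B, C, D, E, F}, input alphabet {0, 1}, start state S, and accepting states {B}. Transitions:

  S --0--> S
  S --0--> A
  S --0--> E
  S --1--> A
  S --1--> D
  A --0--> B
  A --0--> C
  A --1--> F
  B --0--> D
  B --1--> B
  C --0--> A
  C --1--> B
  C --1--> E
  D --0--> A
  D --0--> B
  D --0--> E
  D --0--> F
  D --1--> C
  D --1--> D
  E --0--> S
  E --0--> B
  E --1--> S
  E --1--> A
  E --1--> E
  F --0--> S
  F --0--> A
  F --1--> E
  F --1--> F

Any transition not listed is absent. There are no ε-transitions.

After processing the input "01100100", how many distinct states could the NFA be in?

Start in {S}.
Read '0': S→{S, A, E}; now {S, A, E}.
Read '1': S→{A, D}, A→{F}, E→{S, A, E}; now {S, A, D, E, F}.
Read '1': S→{A, D}, A→{F}, D→{C, D}, E→{S, A, E}, F→{E, F}; now {S, A, C, D, E, F}.
Read '0': S→{S, A, E}, A→{B, C}, C→{A}, D→{A, B, E, F}, E→{S, B}, F→{S, A}; now {S, A, B, C, E, F}.
Read '0': S→{S, A, E}, A→{B, C}, B→{D}, C→{A}, E→{S, B}, F→{S, A}; now {S, A, B, C, D, E}.
Read '1': S→{A, D}, A→{F}, B→{B}, C→{B, E}, D→{C, D}, E→{S, A, E}; now {S, A, B, C, D, E, F}.
Read '0': S→{S, A, E}, A→{B, C}, B→{D}, C→{A}, D→{A, B, E, F}, E→{S, B}, F→{S, A}; now {S, A, B, C, D, E, F}.
Read '0': S→{S, A, E}, A→{B, C}, B→{D}, C→{A}, D→{A, B, E, F}, E→{S, B}, F→{S, A}; now {S, A, B, C, D, E, F}.
That set has 7 states.

7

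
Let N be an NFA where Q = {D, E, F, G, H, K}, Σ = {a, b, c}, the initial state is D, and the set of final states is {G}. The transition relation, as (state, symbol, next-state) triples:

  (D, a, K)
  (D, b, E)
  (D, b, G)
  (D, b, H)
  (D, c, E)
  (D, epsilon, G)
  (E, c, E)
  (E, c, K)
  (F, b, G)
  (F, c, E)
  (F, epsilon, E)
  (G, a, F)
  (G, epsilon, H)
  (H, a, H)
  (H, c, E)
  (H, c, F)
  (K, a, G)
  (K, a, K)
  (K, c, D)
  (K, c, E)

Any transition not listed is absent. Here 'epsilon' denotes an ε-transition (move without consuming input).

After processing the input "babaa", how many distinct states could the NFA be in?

1

Start: ε-closure({D}) = {D, G, H}.
Read 'b': D→{E, G, H}, G→∅, H→∅; now {E, G, H}.
Read 'a': E→∅, G→{F}, H→{H}; union {F, H}; ε-closure = {E, F, H}.
Read 'b': E→∅, F→{G}, H→∅; union {G}; ε-closure = {G, H}.
Read 'a': G→{F}, H→{H}; union {F, H}; ε-closure = {E, F, H}.
Read 'a': E→∅, F→∅, H→{H}; now {H}.
That set has 1 state.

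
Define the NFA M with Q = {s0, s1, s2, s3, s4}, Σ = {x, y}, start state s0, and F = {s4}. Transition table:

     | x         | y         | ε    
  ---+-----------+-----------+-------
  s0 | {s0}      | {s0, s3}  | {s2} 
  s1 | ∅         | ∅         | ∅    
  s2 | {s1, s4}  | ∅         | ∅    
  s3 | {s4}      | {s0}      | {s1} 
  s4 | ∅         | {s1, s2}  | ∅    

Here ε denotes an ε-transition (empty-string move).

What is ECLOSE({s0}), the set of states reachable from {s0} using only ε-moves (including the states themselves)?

Begin with {s0}.
ε-move s0 → s2; add s2.

{s0, s2}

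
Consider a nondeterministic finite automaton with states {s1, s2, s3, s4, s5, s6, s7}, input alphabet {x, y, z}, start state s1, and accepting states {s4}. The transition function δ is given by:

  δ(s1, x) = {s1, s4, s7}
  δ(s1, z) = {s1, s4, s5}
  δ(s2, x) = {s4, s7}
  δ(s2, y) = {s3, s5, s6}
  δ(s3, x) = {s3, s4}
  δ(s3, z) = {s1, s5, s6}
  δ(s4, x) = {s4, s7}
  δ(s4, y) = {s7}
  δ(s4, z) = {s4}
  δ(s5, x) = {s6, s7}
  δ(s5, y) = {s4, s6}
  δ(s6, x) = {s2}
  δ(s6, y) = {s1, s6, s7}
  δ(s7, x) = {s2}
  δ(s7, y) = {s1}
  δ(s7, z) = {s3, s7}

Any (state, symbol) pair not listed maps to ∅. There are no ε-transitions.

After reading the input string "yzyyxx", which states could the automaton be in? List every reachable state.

Start in {s1}.
Read 'y': {s1} → ∅.
The set is empty and remains empty for the remaining 5 symbols.

∅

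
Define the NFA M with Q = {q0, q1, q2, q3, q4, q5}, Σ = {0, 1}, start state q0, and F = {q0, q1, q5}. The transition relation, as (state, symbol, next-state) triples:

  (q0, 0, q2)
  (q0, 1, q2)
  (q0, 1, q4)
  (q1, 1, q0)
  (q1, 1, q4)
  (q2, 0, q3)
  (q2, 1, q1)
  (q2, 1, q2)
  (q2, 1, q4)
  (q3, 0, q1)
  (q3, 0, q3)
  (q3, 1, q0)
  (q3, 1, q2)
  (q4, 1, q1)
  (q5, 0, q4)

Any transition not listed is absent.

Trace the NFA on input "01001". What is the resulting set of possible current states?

{q0, q2, q4}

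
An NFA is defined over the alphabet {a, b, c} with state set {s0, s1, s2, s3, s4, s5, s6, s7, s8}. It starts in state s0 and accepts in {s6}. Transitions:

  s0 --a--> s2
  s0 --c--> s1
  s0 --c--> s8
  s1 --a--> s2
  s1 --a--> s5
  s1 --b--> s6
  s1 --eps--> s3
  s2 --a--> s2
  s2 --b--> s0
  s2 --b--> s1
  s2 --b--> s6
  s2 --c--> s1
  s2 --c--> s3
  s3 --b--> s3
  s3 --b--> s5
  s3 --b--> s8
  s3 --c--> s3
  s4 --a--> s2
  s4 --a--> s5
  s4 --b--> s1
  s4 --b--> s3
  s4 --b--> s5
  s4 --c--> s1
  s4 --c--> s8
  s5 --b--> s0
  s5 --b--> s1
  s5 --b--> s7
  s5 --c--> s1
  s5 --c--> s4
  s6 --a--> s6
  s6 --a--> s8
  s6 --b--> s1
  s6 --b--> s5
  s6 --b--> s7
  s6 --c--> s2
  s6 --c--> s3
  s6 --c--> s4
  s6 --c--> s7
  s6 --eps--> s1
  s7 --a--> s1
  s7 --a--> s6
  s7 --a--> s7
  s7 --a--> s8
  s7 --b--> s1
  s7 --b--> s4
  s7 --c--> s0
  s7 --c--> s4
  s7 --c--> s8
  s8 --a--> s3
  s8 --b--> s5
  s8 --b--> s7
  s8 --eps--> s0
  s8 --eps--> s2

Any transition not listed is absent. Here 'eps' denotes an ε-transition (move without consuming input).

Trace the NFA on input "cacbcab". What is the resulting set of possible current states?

{s0, s1, s2, s3, s4, s5, s6, s7, s8}

Start in {s0}.
Read 'c': s0→{s1, s8}; union {s1, s8}; ε-closure = {s0, s1, s2, s3, s8}.
Read 'a': s0→{s2}, s1→{s2, s5}, s2→{s2}, s3→∅, s8→{s3}; now {s2, s3, s5}.
Read 'c': s2→{s1, s3}, s3→{s3}, s5→{s1, s4}; now {s1, s3, s4}.
Read 'b': s1→{s6}, s3→{s3, s5, s8}, s4→{s1, s3, s5}; union {s1, s3, s5, s6, s8}; ε-closure = {s0, s1, s2, s3, s5, s6, s8}.
Read 'c': s0→{s1, s8}, s1→∅, s2→{s1, s3}, s3→{s3}, s5→{s1, s4}, s6→{s2, s3, s4, s7}, s8→∅; union {s1, s2, s3, s4, s7, s8}; ε-closure = {s0, s1, s2, s3, s4, s7, s8}.
Read 'a': s0→{s2}, s1→{s2, s5}, s2→{s2}, s3→∅, s4→{s2, s5}, s7→{s1, s6, s7, s8}, s8→{s3}; union {s1, s2, s3, s5, s6, s7, s8}; ε-closure = {s0, s1, s2, s3, s5, s6, s7, s8}.
Read 'b': s0→∅, s1→{s6}, s2→{s0, s1, s6}, s3→{s3, s5, s8}, s5→{s0, s1, s7}, s6→{s1, s5, s7}, s7→{s1, s4}, s8→{s5, s7}; union {s0, s1, s3, s4, s5, s6, s7, s8}; ε-closure = {s0, s1, s2, s3, s4, s5, s6, s7, s8}.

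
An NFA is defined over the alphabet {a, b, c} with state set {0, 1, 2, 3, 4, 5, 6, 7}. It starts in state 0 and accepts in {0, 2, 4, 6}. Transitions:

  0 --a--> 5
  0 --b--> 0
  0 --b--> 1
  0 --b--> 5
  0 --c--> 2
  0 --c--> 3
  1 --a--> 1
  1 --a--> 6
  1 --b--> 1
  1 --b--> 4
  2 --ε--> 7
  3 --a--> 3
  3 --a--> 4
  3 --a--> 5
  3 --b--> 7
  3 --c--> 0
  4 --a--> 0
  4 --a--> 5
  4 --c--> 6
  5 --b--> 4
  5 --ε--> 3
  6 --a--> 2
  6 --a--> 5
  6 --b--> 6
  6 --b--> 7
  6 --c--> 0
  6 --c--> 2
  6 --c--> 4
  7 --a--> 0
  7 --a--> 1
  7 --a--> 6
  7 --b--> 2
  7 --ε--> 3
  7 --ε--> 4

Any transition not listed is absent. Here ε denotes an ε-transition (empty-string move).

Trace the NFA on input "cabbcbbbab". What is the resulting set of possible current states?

Start in {0}.
Read 'c': 0→{2, 3}; union {2, 3}; ε-closure = {2, 3, 4, 7}.
Read 'a': 2→∅, 3→{3, 4, 5}, 4→{0, 5}, 7→{0, 1, 6}; now {0, 1, 3, 4, 5, 6}.
Read 'b': 0→{0, 1, 5}, 1→{1, 4}, 3→{7}, 4→∅, 5→{4}, 6→{6, 7}; union {0, 1, 4, 5, 6, 7}; ε-closure = {0, 1, 3, 4, 5, 6, 7}.
Read 'b': 0→{0, 1, 5}, 1→{1, 4}, 3→{7}, 4→∅, 5→{4}, 6→{6, 7}, 7→{2}; union {0, 1, 2, 4, 5, 6, 7}; ε-closure = {0, 1, 2, 3, 4, 5, 6, 7}.
Read 'c': 0→{2, 3}, 1→∅, 2→∅, 3→{0}, 4→{6}, 5→∅, 6→{0, 2, 4}, 7→∅; union {0, 2, 3, 4, 6}; ε-closure = {0, 2, 3, 4, 6, 7}.
Read 'b': 0→{0, 1, 5}, 2→∅, 3→{7}, 4→∅, 6→{6, 7}, 7→{2}; union {0, 1, 2, 5, 6, 7}; ε-closure = {0, 1, 2, 3, 4, 5, 6, 7}.
Read 'b': 0→{0, 1, 5}, 1→{1, 4}, 2→∅, 3→{7}, 4→∅, 5→{4}, 6→{6, 7}, 7→{2}; union {0, 1, 2, 4, 5, 6, 7}; ε-closure = {0, 1, 2, 3, 4, 5, 6, 7}.
Read 'b': 0→{0, 1, 5}, 1→{1, 4}, 2→∅, 3→{7}, 4→∅, 5→{4}, 6→{6, 7}, 7→{2}; union {0, 1, 2, 4, 5, 6, 7}; ε-closure = {0, 1, 2, 3, 4, 5, 6, 7}.
Read 'a': 0→{5}, 1→{1, 6}, 2→∅, 3→{3, 4, 5}, 4→{0, 5}, 5→∅, 6→{2, 5}, 7→{0, 1, 6}; union {0, 1, 2, 3, 4, 5, 6}; ε-closure = {0, 1, 2, 3, 4, 5, 6, 7}.
Read 'b': 0→{0, 1, 5}, 1→{1, 4}, 2→∅, 3→{7}, 4→∅, 5→{4}, 6→{6, 7}, 7→{2}; union {0, 1, 2, 4, 5, 6, 7}; ε-closure = {0, 1, 2, 3, 4, 5, 6, 7}.

{0, 1, 2, 3, 4, 5, 6, 7}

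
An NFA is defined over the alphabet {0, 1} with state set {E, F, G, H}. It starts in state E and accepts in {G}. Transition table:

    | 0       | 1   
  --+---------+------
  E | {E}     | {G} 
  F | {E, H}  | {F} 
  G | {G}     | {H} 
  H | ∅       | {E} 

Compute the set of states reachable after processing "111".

Start in {E}.
Read '1': {E} → {G}.
Read '1': {G} → {H}.
Read '1': {H} → {E}.

{E}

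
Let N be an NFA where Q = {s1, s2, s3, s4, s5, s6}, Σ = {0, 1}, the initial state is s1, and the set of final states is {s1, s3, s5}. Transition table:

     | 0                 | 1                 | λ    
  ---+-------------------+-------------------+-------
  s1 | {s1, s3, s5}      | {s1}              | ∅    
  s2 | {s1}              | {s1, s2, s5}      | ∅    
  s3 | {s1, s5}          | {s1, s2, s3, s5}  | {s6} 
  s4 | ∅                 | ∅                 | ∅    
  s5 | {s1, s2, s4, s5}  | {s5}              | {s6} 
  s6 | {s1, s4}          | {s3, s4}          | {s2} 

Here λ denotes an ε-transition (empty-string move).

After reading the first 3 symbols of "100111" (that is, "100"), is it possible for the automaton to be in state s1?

Start in {s1}.
Read '1': s1→{s1}; now {s1}.
Read '0': s1→{s1, s3, s5}; union {s1, s3, s5}; ε-closure = {s1, s2, s3, s5, s6}.
Read '0': s1→{s1, s3, s5}, s2→{s1}, s3→{s1, s5}, s5→{s1, s2, s4, s5}, s6→{s1, s4}; union {s1, s2, s3, s4, s5}; ε-closure = {s1, s2, s3, s4, s5, s6}.
State s1 is in {s1, s2, s3, s4, s5, s6}.

Yes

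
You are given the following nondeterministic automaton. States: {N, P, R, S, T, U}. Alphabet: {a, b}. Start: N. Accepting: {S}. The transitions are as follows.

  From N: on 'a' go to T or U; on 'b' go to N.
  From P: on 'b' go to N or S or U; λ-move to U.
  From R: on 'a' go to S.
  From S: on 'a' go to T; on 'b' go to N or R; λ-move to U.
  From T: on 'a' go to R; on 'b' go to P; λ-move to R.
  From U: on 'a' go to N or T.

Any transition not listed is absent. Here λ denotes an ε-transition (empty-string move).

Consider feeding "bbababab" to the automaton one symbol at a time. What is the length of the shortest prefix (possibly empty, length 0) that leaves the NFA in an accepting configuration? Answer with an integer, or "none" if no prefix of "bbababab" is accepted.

Start in {N}.
Read 'b': {N} → {N}.
Read 'b': {N} → {N}.
Read 'a': {N} → {R, T, U}.
Read 'b': {R, T, U} → {P, U}.
Read 'a': {P, U} → {N, R, T}.
Read 'b': {N, R, T} → {N, P, U}.
Read 'a': {N, P, U} → {N, R, T, U}.
Read 'b': {N, R, T, U} → {N, P, U}.
No reachable set along the way intersects F.

none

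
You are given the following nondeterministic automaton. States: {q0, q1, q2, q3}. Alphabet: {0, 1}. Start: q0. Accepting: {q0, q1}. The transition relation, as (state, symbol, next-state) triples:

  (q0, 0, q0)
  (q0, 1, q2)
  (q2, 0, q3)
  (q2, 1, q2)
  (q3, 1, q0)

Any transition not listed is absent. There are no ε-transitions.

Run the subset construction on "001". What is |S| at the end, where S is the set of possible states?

1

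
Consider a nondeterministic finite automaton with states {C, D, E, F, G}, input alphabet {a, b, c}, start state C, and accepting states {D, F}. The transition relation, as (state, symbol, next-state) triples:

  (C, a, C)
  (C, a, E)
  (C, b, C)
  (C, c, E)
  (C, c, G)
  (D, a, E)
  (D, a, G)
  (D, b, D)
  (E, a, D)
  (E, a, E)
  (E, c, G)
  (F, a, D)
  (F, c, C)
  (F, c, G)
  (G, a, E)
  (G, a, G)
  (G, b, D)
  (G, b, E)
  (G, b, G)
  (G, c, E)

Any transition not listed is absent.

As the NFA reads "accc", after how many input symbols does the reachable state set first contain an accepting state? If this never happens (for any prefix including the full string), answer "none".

Start in {C}.
Read 'a': {C} → {C, E}.
Read 'c': {C, E} → {E, G}.
Read 'c': {E, G} → {E, G}.
Read 'c': {E, G} → {E, G}.
No reachable set along the way intersects F.

none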